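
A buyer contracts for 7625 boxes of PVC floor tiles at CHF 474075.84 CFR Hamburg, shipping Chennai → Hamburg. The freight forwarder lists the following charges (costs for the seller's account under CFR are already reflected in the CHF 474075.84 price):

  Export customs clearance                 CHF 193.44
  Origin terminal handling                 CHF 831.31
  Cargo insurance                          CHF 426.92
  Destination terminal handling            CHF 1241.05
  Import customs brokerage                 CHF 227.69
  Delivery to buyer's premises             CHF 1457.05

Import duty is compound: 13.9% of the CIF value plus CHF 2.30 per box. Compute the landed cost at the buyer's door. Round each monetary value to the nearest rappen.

CFR: the seller pays costs through ocean freight to the destination port, but not insurance.
Already in the invoice (seller's account under CFR): export clearance, origin terminal — exclude.
CIF value = CFR price + insurance = 474075.84 + 426.92 = 474502.76
Ad valorem component: 474502.76 × 13.9% = 65955.88
Specific component: 7625 × 2.30 = 17537.50
Import duty = 65955.88 + 17537.50 = 83493.38
Buyer bears: insurance 426.92 + destination terminal 1241.05 + brokerage 227.69 + delivery 1457.05 + duty 83493.38 = 86846.09
Landed cost = invoice 474075.84 + 86846.09 = 560921.93

Total landed cost: CHF 560921.93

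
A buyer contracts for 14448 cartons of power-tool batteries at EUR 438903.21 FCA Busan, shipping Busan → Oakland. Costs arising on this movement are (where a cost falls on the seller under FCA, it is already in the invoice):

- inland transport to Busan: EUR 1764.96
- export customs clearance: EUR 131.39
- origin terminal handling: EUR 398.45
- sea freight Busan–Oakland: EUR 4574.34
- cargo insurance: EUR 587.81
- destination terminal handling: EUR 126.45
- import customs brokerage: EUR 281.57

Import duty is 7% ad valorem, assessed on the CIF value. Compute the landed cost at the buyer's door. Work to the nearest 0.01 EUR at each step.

FCA: the seller delivers export-cleared goods to the carrier; the buyer bears costs from that point.
Already in the invoice (seller's account under FCA): inland to port, export clearance — exclude.
CIF value = FCA price + origin terminal + freight + insurance = 438903.21 + 398.45 + 4574.34 + 587.81 = 444463.81
Import duty = 444463.81 × 7% = 31112.47
Buyer bears: origin terminal 398.45 + freight 4574.34 + insurance 587.81 + destination terminal 126.45 + brokerage 281.57 + duty 31112.47 = 37081.09
Landed cost = invoice 438903.21 + 37081.09 = 475984.30

Total landed cost: EUR 475984.30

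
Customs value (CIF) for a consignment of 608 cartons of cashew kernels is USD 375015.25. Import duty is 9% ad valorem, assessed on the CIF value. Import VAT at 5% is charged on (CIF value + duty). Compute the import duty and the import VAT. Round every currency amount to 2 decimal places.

Import duty = 375015.25 × 9% = 33751.37
VAT base = CIF + duty = 375015.25 + 33751.37 = 408766.62
Import VAT = 408766.62 × 5% = 20438.33

Import duty: USD 33751.37; import VAT: USD 20438.33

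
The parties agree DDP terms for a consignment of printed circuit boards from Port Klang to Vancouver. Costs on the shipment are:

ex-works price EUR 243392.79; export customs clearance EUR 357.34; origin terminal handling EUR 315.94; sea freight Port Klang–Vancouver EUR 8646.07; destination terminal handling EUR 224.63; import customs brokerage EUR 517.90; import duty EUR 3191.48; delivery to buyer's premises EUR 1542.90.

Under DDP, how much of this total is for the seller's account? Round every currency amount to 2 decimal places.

Seller's account: EUR 258189.05

DDP: the seller bears all costs including import duty.
Seller's account: goods 243392.79 + export clearance 357.34 + origin terminal 315.94 + freight 8646.07 + destination terminal 224.63 + brokerage 517.90 + duty 3191.48 + delivery 1542.90 = 258189.05
Buyer's account: 0.00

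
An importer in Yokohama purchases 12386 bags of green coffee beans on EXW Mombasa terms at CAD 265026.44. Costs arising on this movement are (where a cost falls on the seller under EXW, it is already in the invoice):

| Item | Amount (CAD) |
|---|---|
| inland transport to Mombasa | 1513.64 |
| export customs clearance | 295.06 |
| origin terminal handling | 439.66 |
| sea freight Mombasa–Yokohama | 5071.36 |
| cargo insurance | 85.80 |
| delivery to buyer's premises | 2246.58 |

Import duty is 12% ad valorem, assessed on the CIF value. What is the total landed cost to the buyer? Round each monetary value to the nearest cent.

EXW: the seller makes goods available at their premises; the buyer bears all onward costs.
CIF value = EXW price + inland to port + export clearance + origin terminal + freight + insurance = 265026.44 + 1513.64 + 295.06 + 439.66 + 5071.36 + 85.80 = 272431.96
Import duty = 272431.96 × 12% = 32691.84
Buyer bears: inland to port 1513.64 + export clearance 295.06 + origin terminal 439.66 + freight 5071.36 + insurance 85.80 + delivery 2246.58 + duty 32691.84 = 42343.94
Landed cost = invoice 265026.44 + 42343.94 = 307370.38

Total landed cost: CAD 307370.38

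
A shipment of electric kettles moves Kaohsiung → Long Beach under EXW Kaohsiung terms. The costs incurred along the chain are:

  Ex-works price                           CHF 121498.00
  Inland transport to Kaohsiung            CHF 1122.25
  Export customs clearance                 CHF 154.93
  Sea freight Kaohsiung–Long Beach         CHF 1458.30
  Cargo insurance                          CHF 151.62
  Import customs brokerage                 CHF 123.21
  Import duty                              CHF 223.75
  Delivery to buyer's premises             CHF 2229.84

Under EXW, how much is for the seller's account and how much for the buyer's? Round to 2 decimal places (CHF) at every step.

EXW: the seller makes goods available at their premises; the buyer bears all onward costs.
Seller's account: goods 121498.00 = 121498.00
Buyer's account: inland to port 1122.25 + export clearance 154.93 + freight 1458.30 + insurance 151.62 + brokerage 123.21 + duty 223.75 + delivery 2229.84 = 5463.90

Seller: CHF 121498.00; buyer: CHF 5463.90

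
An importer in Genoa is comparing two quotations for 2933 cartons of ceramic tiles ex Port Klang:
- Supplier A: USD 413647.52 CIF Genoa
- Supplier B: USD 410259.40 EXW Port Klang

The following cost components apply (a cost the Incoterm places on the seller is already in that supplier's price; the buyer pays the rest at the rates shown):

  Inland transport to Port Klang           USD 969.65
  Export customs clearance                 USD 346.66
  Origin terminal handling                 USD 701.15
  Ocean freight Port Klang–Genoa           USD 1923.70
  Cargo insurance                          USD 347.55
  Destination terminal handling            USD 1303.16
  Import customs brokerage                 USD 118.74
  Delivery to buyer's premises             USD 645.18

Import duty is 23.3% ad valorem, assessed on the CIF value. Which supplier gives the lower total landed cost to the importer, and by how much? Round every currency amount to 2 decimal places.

Supplier A is cheaper by USD 1110.43

Supplier A (CIF):
The CIF price already equals the CIF value: 413647.52
Import duty = 413647.52 × 23.3% = 96379.87
Buyer bears (A): 1303.16 + 118.74 + 645.18 = 2067.08
Landed cost (A) = invoice 413647.52 + 2067.08 + duty 96379.87 = 512094.47
Supplier B (EXW):
CIF value = EXW price + inland to port + export clearance + origin terminal + freight + insurance = 410259.40 + 969.65 + 346.66 + 701.15 + 1923.70 + 347.55 = 414548.11
Import duty = 414548.11 × 23.3% = 96589.71
Buyer bears (B): 969.65 + 346.66 + 701.15 + 1923.70 + 347.55 + 1303.16 + 118.74 + 645.18 = 6355.79
Landed cost (B) = invoice 410259.40 + 6355.79 + duty 96589.71 = 513204.90
Difference = |512094.47 − 513204.90| = 1110.43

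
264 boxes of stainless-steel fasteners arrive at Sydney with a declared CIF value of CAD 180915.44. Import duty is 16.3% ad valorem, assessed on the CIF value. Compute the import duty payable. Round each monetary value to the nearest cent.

Import duty: CAD 29489.22

Import duty = 180915.44 × 16.3% = 29489.22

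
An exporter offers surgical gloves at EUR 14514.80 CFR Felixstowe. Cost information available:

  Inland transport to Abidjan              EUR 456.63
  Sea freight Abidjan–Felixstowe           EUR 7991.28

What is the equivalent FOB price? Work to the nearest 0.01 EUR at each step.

Not relevant to the conversion: inland to port — on the seller under both CFR and FOB; already in the CFR price and stays in the FOB price.
From CFR to FOB, the seller no longer bears: freight.
FOB price = 14514.80 − 7991.28 = 6523.52

FOB price: EUR 6523.52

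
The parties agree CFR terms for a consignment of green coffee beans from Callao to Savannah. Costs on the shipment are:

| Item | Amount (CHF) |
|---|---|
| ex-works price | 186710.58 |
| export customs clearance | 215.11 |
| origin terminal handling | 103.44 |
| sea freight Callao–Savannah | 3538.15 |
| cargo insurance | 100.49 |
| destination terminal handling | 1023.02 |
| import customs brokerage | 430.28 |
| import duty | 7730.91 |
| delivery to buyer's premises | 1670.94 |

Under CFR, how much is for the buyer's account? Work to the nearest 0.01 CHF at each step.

Buyer's account: CHF 10955.64

CFR: the seller pays costs through ocean freight to the destination port, but not insurance.
Seller's account: goods 186710.58 + export clearance 215.11 + origin terminal 103.44 + freight 3538.15 = 190567.28
Buyer's account: insurance 100.49 + destination terminal 1023.02 + brokerage 430.28 + duty 7730.91 + delivery 1670.94 = 10955.64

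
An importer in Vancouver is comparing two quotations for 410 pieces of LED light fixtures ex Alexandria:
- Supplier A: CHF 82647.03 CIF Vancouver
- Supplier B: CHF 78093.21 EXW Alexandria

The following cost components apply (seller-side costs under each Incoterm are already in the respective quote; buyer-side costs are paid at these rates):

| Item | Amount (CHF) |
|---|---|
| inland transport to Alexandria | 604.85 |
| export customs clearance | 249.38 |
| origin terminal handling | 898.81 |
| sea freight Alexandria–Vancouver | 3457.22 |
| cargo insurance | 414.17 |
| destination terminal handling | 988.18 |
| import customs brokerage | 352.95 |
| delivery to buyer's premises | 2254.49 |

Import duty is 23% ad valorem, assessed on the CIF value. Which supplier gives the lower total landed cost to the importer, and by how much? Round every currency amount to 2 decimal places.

Supplier A (CIF):
The CIF price already equals the CIF value: 82647.03
Import duty = 82647.03 × 23% = 19008.82
Buyer bears (A): 988.18 + 352.95 + 2254.49 = 3595.62
Landed cost (A) = invoice 82647.03 + 3595.62 + duty 19008.82 = 105251.47
Supplier B (EXW):
CIF value = EXW price + inland to port + export clearance + origin terminal + freight + insurance = 78093.21 + 604.85 + 249.38 + 898.81 + 3457.22 + 414.17 = 83717.64
Import duty = 83717.64 × 23% = 19255.06
Buyer bears (B): 604.85 + 249.38 + 898.81 + 3457.22 + 414.17 + 988.18 + 352.95 + 2254.49 = 9220.05
Landed cost (B) = invoice 78093.21 + 9220.05 + duty 19255.06 = 106568.32
Difference = |105251.47 − 106568.32| = 1316.85

Supplier A is cheaper by CHF 1316.85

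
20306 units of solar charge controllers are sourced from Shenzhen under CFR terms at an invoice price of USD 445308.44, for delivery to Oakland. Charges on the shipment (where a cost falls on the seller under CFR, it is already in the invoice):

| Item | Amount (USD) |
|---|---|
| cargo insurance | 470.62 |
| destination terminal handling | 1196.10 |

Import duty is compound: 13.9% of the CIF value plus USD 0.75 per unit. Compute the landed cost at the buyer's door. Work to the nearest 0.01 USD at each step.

CFR: the seller pays costs through ocean freight to the destination port, but not insurance.
CIF value = CFR price + insurance = 445308.44 + 470.62 = 445779.06
Ad valorem component: 445779.06 × 13.9% = 61963.29
Specific component: 20306 × 0.75 = 15229.50
Import duty = 61963.29 + 15229.50 = 77192.79
Buyer bears: insurance 470.62 + destination terminal 1196.10 + duty 77192.79 = 78859.51
Landed cost = invoice 445308.44 + 78859.51 = 524167.95

Total landed cost: USD 524167.95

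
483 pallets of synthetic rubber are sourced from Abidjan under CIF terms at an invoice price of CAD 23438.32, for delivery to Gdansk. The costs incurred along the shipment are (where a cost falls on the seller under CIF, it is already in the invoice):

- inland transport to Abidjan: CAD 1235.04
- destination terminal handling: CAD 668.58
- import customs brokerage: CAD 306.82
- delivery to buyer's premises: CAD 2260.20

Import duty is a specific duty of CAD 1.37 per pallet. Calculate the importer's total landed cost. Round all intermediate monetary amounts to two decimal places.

CIF: the seller pays costs through ocean freight and marine insurance to the destination port.
Already in the invoice (seller's account under CIF): inland to port — exclude.
The CIF price already equals the CIF value: 23438.32
Import duty = 483 × 1.37 = 661.71
Buyer bears: destination terminal 668.58 + brokerage 306.82 + delivery 2260.20 + duty 661.71 = 3897.31
Landed cost = invoice 23438.32 + 3897.31 = 27335.63

Total landed cost: CAD 27335.63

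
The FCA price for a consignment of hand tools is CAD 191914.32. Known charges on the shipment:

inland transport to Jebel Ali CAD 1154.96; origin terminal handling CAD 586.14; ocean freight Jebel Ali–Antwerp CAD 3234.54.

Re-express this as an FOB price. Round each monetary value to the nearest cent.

FOB price: CAD 192500.46

Not relevant to the conversion: inland to port — on the seller under both FCA and FOB; already in the FCA price and stays in the FOB price. freight — on the buyer under both terms; not part of either seller's price.
From FCA to FOB, the seller additionally bears: origin terminal.
FOB price = 191914.32 + 586.14 = 192500.46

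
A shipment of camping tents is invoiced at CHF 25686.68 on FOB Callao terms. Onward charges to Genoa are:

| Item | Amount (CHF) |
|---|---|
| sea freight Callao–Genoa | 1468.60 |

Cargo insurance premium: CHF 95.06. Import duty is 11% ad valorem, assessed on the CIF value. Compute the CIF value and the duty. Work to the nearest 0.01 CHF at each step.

CIF = FOB price + freight + insurance
CIF = 25686.68 + 1468.60 + 95.06 = 27250.34
Import duty = 27250.34 × 11% = 2997.54

CIF value: CHF 27250.34; import duty: CHF 2997.54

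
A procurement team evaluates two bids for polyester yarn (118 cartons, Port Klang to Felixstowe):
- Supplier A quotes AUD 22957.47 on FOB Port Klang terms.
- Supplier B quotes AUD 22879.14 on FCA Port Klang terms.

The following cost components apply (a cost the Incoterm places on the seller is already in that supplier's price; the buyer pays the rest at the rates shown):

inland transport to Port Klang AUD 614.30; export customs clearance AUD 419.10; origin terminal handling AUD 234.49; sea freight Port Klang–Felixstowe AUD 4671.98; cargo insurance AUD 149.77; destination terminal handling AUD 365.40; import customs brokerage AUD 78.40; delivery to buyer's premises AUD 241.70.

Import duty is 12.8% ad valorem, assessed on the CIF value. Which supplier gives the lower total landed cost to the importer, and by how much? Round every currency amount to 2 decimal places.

Supplier A (FOB):
CIF value = FOB price + freight + insurance = 22957.47 + 4671.98 + 149.77 = 27779.22
Import duty = 27779.22 × 12.8% = 3555.74
Buyer bears (A): 4671.98 + 149.77 + 365.40 + 78.40 + 241.70 = 5507.25
Landed cost (A) = invoice 22957.47 + 5507.25 + duty 3555.74 = 32020.46
Supplier B (FCA):
CIF value = FCA price + origin terminal + freight + insurance = 22879.14 + 234.49 + 4671.98 + 149.77 = 27935.38
Import duty = 27935.38 × 12.8% = 3575.73
Buyer bears (B): 234.49 + 4671.98 + 149.77 + 365.40 + 78.40 + 241.70 = 5741.74
Landed cost (B) = invoice 22879.14 + 5741.74 + duty 3575.73 = 32196.61
Difference = |32020.46 − 32196.61| = 176.15

Supplier A is cheaper by AUD 176.15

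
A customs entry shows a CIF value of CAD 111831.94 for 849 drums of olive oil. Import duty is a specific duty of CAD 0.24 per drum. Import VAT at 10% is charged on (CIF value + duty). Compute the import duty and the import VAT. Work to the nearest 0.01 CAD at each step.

Import duty: CAD 203.76; import VAT: CAD 11203.57

Import duty = 849 × 0.24 = 203.76
VAT base = CIF + duty = 111831.94 + 203.76 = 112035.70
Import VAT = 112035.70 × 10% = 11203.57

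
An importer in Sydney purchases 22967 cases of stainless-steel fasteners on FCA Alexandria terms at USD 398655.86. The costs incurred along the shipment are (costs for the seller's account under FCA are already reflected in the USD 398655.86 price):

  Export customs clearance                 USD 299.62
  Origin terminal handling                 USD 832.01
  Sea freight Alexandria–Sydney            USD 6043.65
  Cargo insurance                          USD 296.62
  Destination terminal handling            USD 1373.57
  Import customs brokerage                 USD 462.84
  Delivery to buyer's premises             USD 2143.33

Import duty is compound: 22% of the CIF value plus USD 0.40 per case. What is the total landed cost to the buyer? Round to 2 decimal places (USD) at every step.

Total landed cost: USD 508276.87

FCA: the seller delivers export-cleared goods to the carrier; the buyer bears costs from that point.
Already in the invoice (seller's account under FCA): export clearance — exclude.
CIF value = FCA price + origin terminal + freight + insurance = 398655.86 + 832.01 + 6043.65 + 296.62 = 405828.14
Ad valorem component: 405828.14 × 22% = 89282.19
Specific component: 22967 × 0.40 = 9186.80
Import duty = 89282.19 + 9186.80 = 98468.99
Buyer bears: origin terminal 832.01 + freight 6043.65 + insurance 296.62 + destination terminal 1373.57 + brokerage 462.84 + delivery 2143.33 + duty 98468.99 = 109621.01
Landed cost = invoice 398655.86 + 109621.01 = 508276.87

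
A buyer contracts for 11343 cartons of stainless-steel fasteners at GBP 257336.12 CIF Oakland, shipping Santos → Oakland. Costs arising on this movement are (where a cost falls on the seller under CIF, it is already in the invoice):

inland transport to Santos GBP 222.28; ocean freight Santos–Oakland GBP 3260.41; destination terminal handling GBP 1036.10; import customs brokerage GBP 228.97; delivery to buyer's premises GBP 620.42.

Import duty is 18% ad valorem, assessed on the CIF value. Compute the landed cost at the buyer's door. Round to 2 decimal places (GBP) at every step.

CIF: the seller pays costs through ocean freight and marine insurance to the destination port.
Already in the invoice (seller's account under CIF): inland to port, freight — exclude.
The CIF price already equals the CIF value: 257336.12
Import duty = 257336.12 × 18% = 46320.50
Buyer bears: destination terminal 1036.10 + brokerage 228.97 + delivery 620.42 + duty 46320.50 = 48205.99
Landed cost = invoice 257336.12 + 48205.99 = 305542.11

Total landed cost: GBP 305542.11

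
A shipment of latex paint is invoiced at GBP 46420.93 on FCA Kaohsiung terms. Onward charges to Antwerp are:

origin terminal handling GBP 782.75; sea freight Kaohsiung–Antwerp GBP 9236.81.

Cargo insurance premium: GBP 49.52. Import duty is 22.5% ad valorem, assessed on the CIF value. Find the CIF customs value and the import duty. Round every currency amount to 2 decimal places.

CIF value: GBP 56490.01; import duty: GBP 12710.25

CIF = FCA price + pre-shipment costs + freight + insurance
CIF = 46420.93 + 782.75 + 9236.81 + 49.52 = 56490.01
Import duty = 56490.01 × 22.5% = 12710.25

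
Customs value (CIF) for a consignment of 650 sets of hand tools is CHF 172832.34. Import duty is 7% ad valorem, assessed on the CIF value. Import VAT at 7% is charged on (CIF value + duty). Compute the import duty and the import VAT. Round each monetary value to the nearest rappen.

Import duty = 172832.34 × 7% = 12098.26
VAT base = CIF + duty = 172832.34 + 12098.26 = 184930.60
Import VAT = 184930.60 × 7% = 12945.14

Import duty: CHF 12098.26; import VAT: CHF 12945.14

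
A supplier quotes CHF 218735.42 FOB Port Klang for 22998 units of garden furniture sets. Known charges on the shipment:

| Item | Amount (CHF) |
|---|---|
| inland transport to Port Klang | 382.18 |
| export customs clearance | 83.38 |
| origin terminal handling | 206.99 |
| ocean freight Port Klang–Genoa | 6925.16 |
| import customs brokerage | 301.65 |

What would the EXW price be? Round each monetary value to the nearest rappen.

EXW price: CHF 218062.87

Not relevant to the conversion: brokerage, freight — on the buyer under both terms; not part of either seller's price.
From FOB to EXW, the seller no longer bears: inland to port, export clearance, origin terminal.
EXW price = 218735.42 − 382.18 − 83.38 − 206.99 = 218062.87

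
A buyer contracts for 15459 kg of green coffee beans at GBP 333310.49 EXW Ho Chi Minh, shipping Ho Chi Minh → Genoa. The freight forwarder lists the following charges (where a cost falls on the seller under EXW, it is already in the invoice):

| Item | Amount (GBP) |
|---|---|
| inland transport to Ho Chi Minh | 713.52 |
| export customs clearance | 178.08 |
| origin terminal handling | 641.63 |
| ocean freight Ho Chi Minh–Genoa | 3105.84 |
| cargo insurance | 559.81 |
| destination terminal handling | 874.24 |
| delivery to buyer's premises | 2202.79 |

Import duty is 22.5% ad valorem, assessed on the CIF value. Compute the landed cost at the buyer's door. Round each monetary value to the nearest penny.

EXW: the seller makes goods available at their premises; the buyer bears all onward costs.
CIF value = EXW price + inland to port + export clearance + origin terminal + freight + insurance = 333310.49 + 713.52 + 178.08 + 641.63 + 3105.84 + 559.81 = 338509.37
Import duty = 338509.37 × 22.5% = 76164.61
Buyer bears: inland to port 713.52 + export clearance 178.08 + origin terminal 641.63 + freight 3105.84 + insurance 559.81 + destination terminal 874.24 + delivery 2202.79 + duty 76164.61 = 84440.52
Landed cost = invoice 333310.49 + 84440.52 = 417751.01

Total landed cost: GBP 417751.01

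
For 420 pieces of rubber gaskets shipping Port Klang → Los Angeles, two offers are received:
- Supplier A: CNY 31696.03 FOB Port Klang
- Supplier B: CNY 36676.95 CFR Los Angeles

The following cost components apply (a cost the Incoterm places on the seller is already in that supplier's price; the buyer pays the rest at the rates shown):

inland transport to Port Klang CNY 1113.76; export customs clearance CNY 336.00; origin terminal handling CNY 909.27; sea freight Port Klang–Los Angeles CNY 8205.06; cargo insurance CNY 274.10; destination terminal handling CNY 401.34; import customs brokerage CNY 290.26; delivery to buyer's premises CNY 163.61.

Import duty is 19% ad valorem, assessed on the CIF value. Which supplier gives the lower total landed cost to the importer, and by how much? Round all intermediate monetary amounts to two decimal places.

Supplier B is cheaper by CNY 3836.73

Supplier A (FOB):
CIF value = FOB price + freight + insurance = 31696.03 + 8205.06 + 274.10 = 40175.19
Import duty = 40175.19 × 19% = 7633.29
Buyer bears (A): 8205.06 + 274.10 + 401.34 + 290.26 + 163.61 = 9334.37
Landed cost (A) = invoice 31696.03 + 9334.37 + duty 7633.29 = 48663.69
Supplier B (CFR):
CIF value = CFR price + insurance = 36676.95 + 274.10 = 36951.05
Import duty = 36951.05 × 19% = 7020.70
Buyer bears (B): 274.10 + 401.34 + 290.26 + 163.61 = 1129.31
Landed cost (B) = invoice 36676.95 + 1129.31 + duty 7020.70 = 44826.96
Difference = |48663.69 − 44826.96| = 3836.73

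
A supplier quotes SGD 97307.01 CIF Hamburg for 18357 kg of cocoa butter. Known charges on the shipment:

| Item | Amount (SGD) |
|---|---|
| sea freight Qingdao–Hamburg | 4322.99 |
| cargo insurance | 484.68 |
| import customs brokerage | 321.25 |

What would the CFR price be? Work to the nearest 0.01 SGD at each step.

CFR price: SGD 96822.33

Not relevant to the conversion: freight — on the seller under both CIF and CFR; already in the CIF price and stays in the CFR price. brokerage — on the buyer under both terms; not part of either seller's price.
From CIF to CFR, the seller no longer bears: insurance.
CFR price = 97307.01 − 484.68 = 96822.33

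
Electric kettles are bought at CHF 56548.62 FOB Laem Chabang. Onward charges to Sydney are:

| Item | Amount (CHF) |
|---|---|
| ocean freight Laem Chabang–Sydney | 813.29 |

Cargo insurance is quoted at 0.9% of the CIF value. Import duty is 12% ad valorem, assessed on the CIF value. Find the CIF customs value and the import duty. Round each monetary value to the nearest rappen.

Let C be the CIF value. C = FOB price + freight + 0.9% × C
C − 0.9% × C = 56548.62 + 813.29
0.991 × C = 57361.91
C = 57361.91 / 0.991 = 57882.86
Insurance premium = 0.9% × 57882.86 = 520.95
Import duty = 57882.86 × 12% = 6945.94

CIF value: CHF 57882.86; import duty: CHF 6945.94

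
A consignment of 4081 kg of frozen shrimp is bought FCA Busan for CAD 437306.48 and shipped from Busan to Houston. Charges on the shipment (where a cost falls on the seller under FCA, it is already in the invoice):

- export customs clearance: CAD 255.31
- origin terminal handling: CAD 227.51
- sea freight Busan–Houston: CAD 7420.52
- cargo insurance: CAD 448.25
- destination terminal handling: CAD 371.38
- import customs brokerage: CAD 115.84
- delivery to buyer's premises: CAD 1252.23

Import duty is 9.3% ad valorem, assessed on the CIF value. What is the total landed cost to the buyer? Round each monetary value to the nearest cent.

Total landed cost: CAD 488564.67

FCA: the seller delivers export-cleared goods to the carrier; the buyer bears costs from that point.
Already in the invoice (seller's account under FCA): export clearance — exclude.
CIF value = FCA price + origin terminal + freight + insurance = 437306.48 + 227.51 + 7420.52 + 448.25 = 445402.76
Import duty = 445402.76 × 9.3% = 41422.46
Buyer bears: origin terminal 227.51 + freight 7420.52 + insurance 448.25 + destination terminal 371.38 + brokerage 115.84 + delivery 1252.23 + duty 41422.46 = 51258.19
Landed cost = invoice 437306.48 + 51258.19 = 488564.67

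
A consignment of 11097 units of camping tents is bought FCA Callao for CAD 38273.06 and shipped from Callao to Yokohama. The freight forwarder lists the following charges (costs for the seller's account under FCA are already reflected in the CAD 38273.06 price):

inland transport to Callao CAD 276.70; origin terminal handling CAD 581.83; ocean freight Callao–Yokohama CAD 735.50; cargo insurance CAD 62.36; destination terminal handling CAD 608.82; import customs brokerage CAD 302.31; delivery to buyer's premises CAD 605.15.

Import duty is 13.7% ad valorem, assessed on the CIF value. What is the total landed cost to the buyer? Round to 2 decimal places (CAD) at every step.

FCA: the seller delivers export-cleared goods to the carrier; the buyer bears costs from that point.
Already in the invoice (seller's account under FCA): inland to port — exclude.
CIF value = FCA price + origin terminal + freight + insurance = 38273.06 + 581.83 + 735.50 + 62.36 = 39652.75
Import duty = 39652.75 × 13.7% = 5432.43
Buyer bears: origin terminal 581.83 + freight 735.50 + insurance 62.36 + destination terminal 608.82 + brokerage 302.31 + delivery 605.15 + duty 5432.43 = 8328.40
Landed cost = invoice 38273.06 + 8328.40 = 46601.46

Total landed cost: CAD 46601.46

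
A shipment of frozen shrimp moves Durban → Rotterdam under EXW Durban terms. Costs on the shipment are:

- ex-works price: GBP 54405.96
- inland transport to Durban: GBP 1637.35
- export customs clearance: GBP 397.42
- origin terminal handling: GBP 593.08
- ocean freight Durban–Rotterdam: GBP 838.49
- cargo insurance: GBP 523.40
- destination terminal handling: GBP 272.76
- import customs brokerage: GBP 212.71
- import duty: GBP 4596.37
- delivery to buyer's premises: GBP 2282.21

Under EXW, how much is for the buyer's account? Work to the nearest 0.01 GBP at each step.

EXW: the seller makes goods available at their premises; the buyer bears all onward costs.
Seller's account: goods 54405.96 = 54405.96
Buyer's account: inland to port 1637.35 + export clearance 397.42 + origin terminal 593.08 + freight 838.49 + insurance 523.40 + destination terminal 272.76 + brokerage 212.71 + duty 4596.37 + delivery 2282.21 = 11353.79

Buyer's account: GBP 11353.79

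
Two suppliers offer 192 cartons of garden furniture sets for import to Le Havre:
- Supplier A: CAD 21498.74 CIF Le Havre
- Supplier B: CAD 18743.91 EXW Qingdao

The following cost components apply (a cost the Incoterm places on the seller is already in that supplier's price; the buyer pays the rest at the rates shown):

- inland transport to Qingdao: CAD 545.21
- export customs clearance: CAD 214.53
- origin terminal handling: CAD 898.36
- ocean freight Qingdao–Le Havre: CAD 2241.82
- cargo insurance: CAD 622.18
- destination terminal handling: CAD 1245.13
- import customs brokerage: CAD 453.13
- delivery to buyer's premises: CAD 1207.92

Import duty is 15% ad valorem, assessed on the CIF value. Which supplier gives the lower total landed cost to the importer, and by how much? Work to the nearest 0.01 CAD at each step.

Supplier A (CIF):
The CIF price already equals the CIF value: 21498.74
Import duty = 21498.74 × 15% = 3224.81
Buyer bears (A): 1245.13 + 453.13 + 1207.92 = 2906.18
Landed cost (A) = invoice 21498.74 + 2906.18 + duty 3224.81 = 27629.73
Supplier B (EXW):
CIF value = EXW price + inland to port + export clearance + origin terminal + freight + insurance = 18743.91 + 545.21 + 214.53 + 898.36 + 2241.82 + 622.18 = 23266.01
Import duty = 23266.01 × 15% = 3489.90
Buyer bears (B): 545.21 + 214.53 + 898.36 + 2241.82 + 622.18 + 1245.13 + 453.13 + 1207.92 = 7428.28
Landed cost (B) = invoice 18743.91 + 7428.28 + duty 3489.90 = 29662.09
Difference = |27629.73 − 29662.09| = 2032.36

Supplier A is cheaper by CAD 2032.36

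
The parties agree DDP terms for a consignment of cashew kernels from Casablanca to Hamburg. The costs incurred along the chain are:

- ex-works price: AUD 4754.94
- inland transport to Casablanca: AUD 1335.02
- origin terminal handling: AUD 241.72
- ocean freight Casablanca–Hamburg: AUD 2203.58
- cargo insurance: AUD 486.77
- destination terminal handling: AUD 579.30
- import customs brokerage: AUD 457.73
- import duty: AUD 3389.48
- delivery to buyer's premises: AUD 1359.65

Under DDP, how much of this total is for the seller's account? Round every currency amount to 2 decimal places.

DDP: the seller bears all costs including import duty.
Seller's account: goods 4754.94 + inland to port 1335.02 + origin terminal 241.72 + freight 2203.58 + insurance 486.77 + destination terminal 579.30 + brokerage 457.73 + duty 3389.48 + delivery 1359.65 = 14808.19
Buyer's account: 0.00

Seller's account: AUD 14808.19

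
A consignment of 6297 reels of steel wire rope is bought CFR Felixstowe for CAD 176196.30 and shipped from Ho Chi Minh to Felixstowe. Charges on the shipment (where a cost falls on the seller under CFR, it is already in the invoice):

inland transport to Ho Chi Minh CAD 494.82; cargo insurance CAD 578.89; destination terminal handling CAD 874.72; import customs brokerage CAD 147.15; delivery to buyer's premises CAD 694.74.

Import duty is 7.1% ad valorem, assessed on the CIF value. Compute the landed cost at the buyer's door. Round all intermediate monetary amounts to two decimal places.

CFR: the seller pays costs through ocean freight to the destination port, but not insurance.
Already in the invoice (seller's account under CFR): inland to port — exclude.
CIF value = CFR price + insurance = 176196.30 + 578.89 = 176775.19
Import duty = 176775.19 × 7.1% = 12551.04
Buyer bears: insurance 578.89 + destination terminal 874.72 + brokerage 147.15 + delivery 694.74 + duty 12551.04 = 14846.54
Landed cost = invoice 176196.30 + 14846.54 = 191042.84

Total landed cost: CAD 191042.84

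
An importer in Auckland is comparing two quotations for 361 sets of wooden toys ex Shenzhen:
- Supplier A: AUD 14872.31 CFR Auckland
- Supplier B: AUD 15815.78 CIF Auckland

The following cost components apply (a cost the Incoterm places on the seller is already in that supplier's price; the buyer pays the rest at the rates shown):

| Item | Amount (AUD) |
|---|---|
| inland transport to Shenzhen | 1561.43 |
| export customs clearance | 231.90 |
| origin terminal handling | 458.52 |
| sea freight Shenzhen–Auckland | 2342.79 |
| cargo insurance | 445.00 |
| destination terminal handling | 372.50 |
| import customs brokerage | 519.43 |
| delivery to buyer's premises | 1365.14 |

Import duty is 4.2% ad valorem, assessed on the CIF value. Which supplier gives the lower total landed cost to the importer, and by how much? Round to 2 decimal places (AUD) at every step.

Supplier A is cheaper by AUD 519.40

Supplier A (CFR):
CIF value = CFR price + insurance = 14872.31 + 445.00 = 15317.31
Import duty = 15317.31 × 4.2% = 643.33
Buyer bears (A): 445.00 + 372.50 + 519.43 + 1365.14 = 2702.07
Landed cost (A) = invoice 14872.31 + 2702.07 + duty 643.33 = 18217.71
Supplier B (CIF):
The CIF price already equals the CIF value: 15815.78
Import duty = 15815.78 × 4.2% = 664.26
Buyer bears (B): 372.50 + 519.43 + 1365.14 = 2257.07
Landed cost (B) = invoice 15815.78 + 2257.07 + duty 664.26 = 18737.11
Difference = |18217.71 − 18737.11| = 519.40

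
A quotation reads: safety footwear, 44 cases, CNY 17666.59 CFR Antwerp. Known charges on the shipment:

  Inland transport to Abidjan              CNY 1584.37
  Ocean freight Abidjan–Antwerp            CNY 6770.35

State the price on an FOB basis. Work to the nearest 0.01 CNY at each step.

Not relevant to the conversion: inland to port — on the seller under both CFR and FOB; already in the CFR price and stays in the FOB price.
From CFR to FOB, the seller no longer bears: freight.
FOB price = 17666.59 − 6770.35 = 10896.24

FOB price: CNY 10896.24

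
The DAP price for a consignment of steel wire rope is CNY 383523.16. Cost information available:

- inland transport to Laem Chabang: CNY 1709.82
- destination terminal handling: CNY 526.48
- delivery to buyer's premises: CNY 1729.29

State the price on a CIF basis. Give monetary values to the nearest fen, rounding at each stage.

CIF price: CNY 381267.39

Not relevant to the conversion: inland to port — on the seller under both DAP and CIF; already in the DAP price and stays in the CIF price.
From DAP to CIF, the seller no longer bears: destination terminal, delivery.
CIF price = 383523.16 − 526.48 − 1729.29 = 381267.39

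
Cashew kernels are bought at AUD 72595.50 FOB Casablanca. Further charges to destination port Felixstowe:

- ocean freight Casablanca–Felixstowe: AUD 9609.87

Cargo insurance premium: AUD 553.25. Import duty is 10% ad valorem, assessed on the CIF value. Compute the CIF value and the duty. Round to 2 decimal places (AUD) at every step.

CIF = FOB price + freight + insurance
CIF = 72595.50 + 9609.87 + 553.25 = 82758.62
Import duty = 82758.62 × 10% = 8275.86

CIF value: AUD 82758.62; import duty: AUD 8275.86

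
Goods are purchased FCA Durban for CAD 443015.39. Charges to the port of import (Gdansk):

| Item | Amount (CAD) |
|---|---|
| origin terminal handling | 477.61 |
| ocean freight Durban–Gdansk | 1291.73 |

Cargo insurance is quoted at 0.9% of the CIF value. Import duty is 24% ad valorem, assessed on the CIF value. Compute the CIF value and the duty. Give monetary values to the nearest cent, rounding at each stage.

CIF value: CAD 448824.15; import duty: CAD 107717.80

Let C be the CIF value. C = FCA price + pre-shipment costs + freight + 0.9% × C
C − 0.9% × C = 443015.39 + 477.61 + 1291.73
0.991 × C = 444784.73
C = 444784.73 / 0.991 = 448824.15
Insurance premium = 0.9% × 448824.15 = 4039.42
Import duty = 448824.15 × 24% = 107717.80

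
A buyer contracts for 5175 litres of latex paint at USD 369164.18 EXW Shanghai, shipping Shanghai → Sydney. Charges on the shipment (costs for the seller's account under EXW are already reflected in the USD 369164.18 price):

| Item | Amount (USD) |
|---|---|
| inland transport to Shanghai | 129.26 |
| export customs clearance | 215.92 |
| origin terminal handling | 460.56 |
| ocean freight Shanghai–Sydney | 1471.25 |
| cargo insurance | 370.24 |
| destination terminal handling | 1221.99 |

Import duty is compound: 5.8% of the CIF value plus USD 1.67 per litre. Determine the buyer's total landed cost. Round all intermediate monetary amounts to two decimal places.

Total landed cost: USD 403240.71

EXW: the seller makes goods available at their premises; the buyer bears all onward costs.
CIF value = EXW price + inland to port + export clearance + origin terminal + freight + insurance = 369164.18 + 129.26 + 215.92 + 460.56 + 1471.25 + 370.24 = 371811.41
Ad valorem component: 371811.41 × 5.8% = 21565.06
Specific component: 5175 × 1.67 = 8642.25
Import duty = 21565.06 + 8642.25 = 30207.31
Buyer bears: inland to port 129.26 + export clearance 215.92 + origin terminal 460.56 + freight 1471.25 + insurance 370.24 + destination terminal 1221.99 + duty 30207.31 = 34076.53
Landed cost = invoice 369164.18 + 34076.53 = 403240.71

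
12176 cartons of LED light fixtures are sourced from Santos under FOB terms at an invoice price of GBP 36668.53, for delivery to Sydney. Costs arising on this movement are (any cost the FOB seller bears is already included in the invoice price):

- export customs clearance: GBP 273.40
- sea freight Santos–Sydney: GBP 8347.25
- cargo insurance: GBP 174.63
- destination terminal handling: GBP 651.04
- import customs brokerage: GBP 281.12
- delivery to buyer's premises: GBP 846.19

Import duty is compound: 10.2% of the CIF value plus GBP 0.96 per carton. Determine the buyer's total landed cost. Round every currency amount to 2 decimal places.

FOB: the seller bears costs until goods are on board at the origin port; the buyer bears freight, insurance and all costs thereafter.
Already in the invoice (seller's account under FOB): export clearance — exclude.
CIF value = FOB price + freight + insurance = 36668.53 + 8347.25 + 174.63 = 45190.41
Ad valorem component: 45190.41 × 10.2% = 4609.42
Specific component: 12176 × 0.96 = 11688.96
Import duty = 4609.42 + 11688.96 = 16298.38
Buyer bears: freight 8347.25 + insurance 174.63 + destination terminal 651.04 + brokerage 281.12 + delivery 846.19 + duty 16298.38 = 26598.61
Landed cost = invoice 36668.53 + 26598.61 = 63267.14

Total landed cost: GBP 63267.14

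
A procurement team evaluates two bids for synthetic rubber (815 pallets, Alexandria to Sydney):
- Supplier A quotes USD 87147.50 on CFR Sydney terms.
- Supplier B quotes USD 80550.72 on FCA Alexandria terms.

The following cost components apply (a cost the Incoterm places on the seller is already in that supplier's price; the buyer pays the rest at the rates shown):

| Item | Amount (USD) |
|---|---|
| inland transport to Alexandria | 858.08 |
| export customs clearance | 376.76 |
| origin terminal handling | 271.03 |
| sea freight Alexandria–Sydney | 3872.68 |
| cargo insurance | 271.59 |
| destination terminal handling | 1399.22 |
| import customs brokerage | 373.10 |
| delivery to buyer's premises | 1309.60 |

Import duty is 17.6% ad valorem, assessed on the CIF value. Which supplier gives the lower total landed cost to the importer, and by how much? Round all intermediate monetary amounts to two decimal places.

Supplier A (CFR):
CIF value = CFR price + insurance = 87147.50 + 271.59 = 87419.09
Import duty = 87419.09 × 17.6% = 15385.76
Buyer bears (A): 271.59 + 1399.22 + 373.10 + 1309.60 = 3353.51
Landed cost (A) = invoice 87147.50 + 3353.51 + duty 15385.76 = 105886.77
Supplier B (FCA):
CIF value = FCA price + origin terminal + freight + insurance = 80550.72 + 271.03 + 3872.68 + 271.59 = 84966.02
Import duty = 84966.02 × 17.6% = 14954.02
Buyer bears (B): 271.03 + 3872.68 + 271.59 + 1399.22 + 373.10 + 1309.60 = 7497.22
Landed cost (B) = invoice 80550.72 + 7497.22 + duty 14954.02 = 103001.96
Difference = |105886.77 − 103001.96| = 2884.81

Supplier B is cheaper by USD 2884.81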